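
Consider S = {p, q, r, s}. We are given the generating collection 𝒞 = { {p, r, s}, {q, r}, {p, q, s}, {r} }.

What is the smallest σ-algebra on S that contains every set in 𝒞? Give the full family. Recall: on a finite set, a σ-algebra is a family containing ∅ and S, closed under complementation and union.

Seed the family with 𝒞 together with ∅ and S: { {}, {r}, {q, r}, {p, q, s}, {p, r, s}, S }.
Pass 1 (2 new):
  {q}  = ᶜ of {p, r, s}
  {p, s}  = ᶜ of {q, r}
  |family| = 8
Pass 2: already closed under ᶜ and ∪.

|σ(𝒞)| = 8.  σ(𝒞) = { {}, {q}, {r}, {p, s}, {q, r}, {p, q, s}, {p, r, s}, S }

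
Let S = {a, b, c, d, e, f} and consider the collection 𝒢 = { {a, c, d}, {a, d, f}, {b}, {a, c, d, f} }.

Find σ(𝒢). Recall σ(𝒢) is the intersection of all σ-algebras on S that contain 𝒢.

Answer: σ(𝒢) = { ∅, {b}, {c}, {e}, {f}, {a, d}, {b, c}, {b, e}, {b, f}, {c, e}, {c, f}, {e, f}, {a, b, d}, {a, c, d}, {a, d, e}, {a, d, f}, {b, c, e}, {b, c, f}, {b, e, f}, {c, e, f}, {a, b, c, d}, {a, b, d, e}, {a, b, d, f}, {a, c, d, e}, {a, c, d, f}, {a, d, e, f}, {b, c, e, f}, {a, b, c, d, e}, {a, b, c, d, f}, {a, b, d, e, f}, {a, c, d, e, f}, S }

Derivation:
Start: 𝒢 ∪ {∅, S} = { ∅, {b}, {a, c, d}, {a, d, f}, {a, c, d, f}, S }.
Iteration 1: 7 new —
  {b, e}  = {a, c, d, f}ᶜ
  {b, c, e}  = {a, d, f}ᶜ
  {b, e, f}  = {a, c, d}ᶜ
  {a, b, c, d}  = {a, c, d} ∪ {b}
  {a, b, d, f}  = {b} ∪ {a, d, f}
  {a, b, c, d, f}  = {a, c, d, f} ∪ {b}
  {a, c, d, e, f}  = {b}ᶜ
  |family| = 13
Iteration 2 adds 6:
  {e}  = {a, b, c, d, f}ᶜ
  {c, e}  = {a, b, d, f}ᶜ
  {e, f}  = {a, b, c, d}ᶜ
  {b, c, e, f}  = {b, e, f} ∪ {b, c, e}
  {a, b, c, d, e}  = {b, e} ∪ {a, c, d}
  {a, b, d, e, f}  = {b, e} ∪ {a, b, d, f}
  |family| = 19
Iteration 3: +6 →
  {c}  = {a, b, d, e, f}ᶜ
  {f}  = {a, b, c, d, e}ᶜ
  {a, d}  = {b, c, e, f}ᶜ
  {c, e, f}  = {e, f} ∪ {c, e}
  {a, c, d, e}  = {a, c, d} ∪ {c, e}
  {a, d, e, f}  = {e, f} ∪ {a, d, f}
  |family| = 25
Iteration 4 (6 new):
  {b, c}  = {a, d, e, f}ᶜ
  {b, f}  = {a, c, d, e}ᶜ
  {c, f}  = {f} ∪ {c}
  {a, b, d}  = {c, e, f}ᶜ
  {a, d, e}  = {e} ∪ {a, d}
  {a, b, d, e}  = {b, e} ∪ {a, d}
  |family| = 31
Iteration 5 adds 1:
  {b, c, f}  = {a, d, e}ᶜ
  |family| = 32
After Iteration 6 the family is unchanged; done.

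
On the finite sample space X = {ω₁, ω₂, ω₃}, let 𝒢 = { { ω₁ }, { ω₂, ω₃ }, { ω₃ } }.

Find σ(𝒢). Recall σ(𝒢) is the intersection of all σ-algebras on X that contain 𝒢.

|σ(𝒢)| = 8.  σ(𝒢) = { {}, { ω₁ }, { ω₂ }, { ω₃ }, { ω₁, ω₂ }, { ω₁, ω₃ }, { ω₂, ω₃ }, X }

Derivation:
Seed the family with 𝒢 together with ∅ and X: { {}, { ω₁ }, { ω₃ }, { ω₂, ω₃ }, X }.
Iteration 1: +2 →
  { ω₁, ω₂ }  = complement { ω₃ }
  { ω₁, ω₃ }  = { ω₃ } ∪ { ω₁ }
  [7 total]
Iteration 2: 1 new —
  { ω₂ }  = complement { ω₁, ω₃ }
  [8 total]
Iteration 3: already closed under ᶜ and ∪.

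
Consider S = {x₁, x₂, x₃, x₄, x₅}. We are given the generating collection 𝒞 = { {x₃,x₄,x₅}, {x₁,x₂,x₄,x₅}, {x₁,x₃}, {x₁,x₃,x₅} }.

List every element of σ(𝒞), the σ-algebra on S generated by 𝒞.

Start: 𝒞 ∪ {∅, S} = { {}, {x₁,x₃}, {x₁,x₃,x₅}, {x₃,x₄,x₅}, {x₁,x₂,x₄,x₅}, S }.
Round 1. New:
  {x₃}  = S∖{x₁,x₂,x₄,x₅}
  {x₁,x₂}  = S∖{x₃,x₄,x₅}
  {x₂,x₄}  = S∖{x₁,x₃,x₅}
  {x₂,x₄,x₅}  = S∖{x₁,x₃}
  {x₁,x₃,x₄,x₅}  = {x₃,x₄,x₅} ∪ {x₁,x₃}
  [11 total]
Round 2 (7 new):
  {x₂}  = S∖{x₁,x₃,x₄,x₅}
  {x₁,x₂,x₃}  = {x₁,x₂} ∪ {x₃}
  {x₁,x₂,x₄}  = {x₁,x₂} ∪ {x₂,x₄}
  {x₂,x₃,x₄}  = {x₃} ∪ {x₂,x₄}
  {x₁,x₂,x₃,x₄}  = {x₁,x₃} ∪ {x₂,x₄}
  {x₁,x₂,x₃,x₅}  = {x₁,x₂} ∪ {x₁,x₃,x₅}
  {x₂,x₃,x₄,x₅}  = {x₃,x₄,x₅} ∪ {x₂,x₄}
  [18 total]
Round 3: 7 new —
  {x₁}  = S∖{x₂,x₃,x₄,x₅}
  {x₄}  = S∖{x₁,x₂,x₃,x₅}
  {x₅}  = S∖{x₁,x₂,x₃,x₄}
  {x₁,x₅}  = S∖{x₂,x₃,x₄}
  {x₂,x₃}  = {x₃} ∪ {x₂}
  {x₃,x₅}  = S∖{x₁,x₂,x₄}
  {x₄,x₅}  = S∖{x₁,x₂,x₃}
  [25 total]
Round 4 (7 new):
  {x₁,x₄}  = {x₄} ∪ {x₁}
  {x₂,x₅}  = {x₂} ∪ {x₅}
  {x₃,x₄}  = {x₃} ∪ {x₄}
  {x₁,x₂,x₅}  = {x₁,x₂} ∪ {x₅}
  {x₁,x₃,x₄}  = {x₁,x₃} ∪ {x₄}
  {x₁,x₄,x₅}  = S∖{x₂,x₃}
  {x₂,x₃,x₅}  = {x₂} ∪ {x₃,x₅}
  [32 total]
Round 5: already closed under ᶜ and ∪.

|σ(𝒞)| = 32.  σ(𝒞) = { {}, {x₁}, {x₂}, {x₃}, {x₄}, {x₅}, {x₁,x₂}, {x₁,x₃}, {x₁,x₄}, {x₁,x₅}, {x₂,x₃}, {x₂,x₄}, {x₂,x₅}, {x₃,x₄}, {x₃,x₅}, {x₄,x₅}, {x₁,x₂,x₃}, {x₁,x₂,x₄}, {x₁,x₂,x₅}, {x₁,x₃,x₄}, {x₁,x₃,x₅}, {x₁,x₄,x₅}, {x₂,x₃,x₄}, {x₂,x₃,x₅}, {x₂,x₄,x₅}, {x₃,x₄,x₅}, {x₁,x₂,x₃,x₄}, {x₁,x₂,x₃,x₅}, {x₁,x₂,x₄,x₅}, {x₁,x₃,x₄,x₅}, {x₂,x₃,x₄,x₅}, S }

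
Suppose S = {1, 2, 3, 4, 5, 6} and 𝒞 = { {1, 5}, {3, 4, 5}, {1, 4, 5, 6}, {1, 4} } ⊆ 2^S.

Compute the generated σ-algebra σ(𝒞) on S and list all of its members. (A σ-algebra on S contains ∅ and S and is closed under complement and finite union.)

Seed the family with 𝒞 together with ∅ and S: { ∅, {1, 4}, {1, 5}, {3, 4, 5}, {1, 4, 5, 6}, S }.
Pass 1: +7 →
  {2, 3}  = S∖{1, 4, 5, 6}
  {1, 2, 6}  = S∖{3, 4, 5}
  {1, 4, 5}  = {1, 4} ∪ {1, 5}
  {1, 3, 4, 5}  = {3, 4, 5} ∪ {1, 4}
  {2, 3, 4, 6}  = S∖{1, 5}
  {2, 3, 5, 6}  = S∖{1, 4}
  {1, 3, 4, 5, 6}  = {3, 4, 5} ∪ {1, 4, 5, 6}
  (now 13)
Pass 2. New:
  {2}  = S∖{1, 3, 4, 5, 6}
  {2, 6}  = S∖{1, 3, 4, 5}
  {2, 3, 6}  = S∖{1, 4, 5}
  {1, 2, 3, 4}  = {2, 3} ∪ {1, 4}
  {1, 2, 3, 5}  = {2, 3} ∪ {1, 5}
  {1, 2, 3, 6}  = {2, 3} ∪ {1, 2, 6}
  {1, 2, 4, 6}  = {1, 4} ∪ {1, 2, 6}
  {1, 2, 5, 6}  = {1, 5} ∪ {1, 2, 6}
  {2, 3, 4, 5}  = {3, 4, 5} ∪ {2, 3}
  {1, 2, 3, 4, 5}  = {1, 4, 5} ∪ {2, 3}
  {1, 2, 3, 4, 6}  = {1, 4} ∪ {2, 3, 4, 6}
  {1, 2, 3, 5, 6}  = {1, 5} ∪ {2, 3, 5, 6}
  {1, 2, 4, 5, 6}  = {1, 4, 5} ∪ {1, 2, 6}
  {2, 3, 4, 5, 6}  = {3, 4, 5} ∪ {2, 3, 4, 6}
  (now 27)
Pass 3 (14 new):
  {1}  = S∖{2, 3, 4, 5, 6}
  {3}  = S∖{1, 2, 4, 5, 6}
  {4}  = S∖{1, 2, 3, 5, 6}
  {5}  = S∖{1, 2, 3, 4, 6}
  {6}  = S∖{1, 2, 3, 4, 5}
  {1, 6}  = S∖{2, 3, 4, 5}
  {3, 4}  = S∖{1, 2, 5, 6}
  {3, 5}  = S∖{1, 2, 4, 6}
  {4, 5}  = S∖{1, 2, 3, 6}
  {4, 6}  = S∖{1, 2, 3, 5}
  {5, 6}  = S∖{1, 2, 3, 4}
  {1, 2, 4}  = {2} ∪ {1, 4}
  {1, 2, 5}  = {2} ∪ {1, 5}
  {1, 2, 4, 5}  = {2} ∪ {1, 4, 5}
  (now 41)
Pass 4 adds 23:
  {1, 2}  = {2} ∪ {1}
  {1, 3}  = {3} ∪ {1}
  {2, 4}  = {2} ∪ {4}
  {2, 5}  = {2} ∪ {5}
  {3, 6}  = S∖{1, 2, 4, 5}
  {1, 2, 3}  = {2, 3} ∪ {1}
  {1, 3, 4}  = {3, 4} ∪ {1}
  {1, 3, 5}  = {3, 5} ∪ {1}
  {1, 3, 6}  = {1, 6} ∪ {3}
  {1, 4, 6}  = {1, 6} ∪ {4}
  {1, 5, 6}  = {1, 6} ∪ {5, 6}
  {2, 3, 4}  = {3, 4} ∪ {2}
  {2, 3, 5}  = {2} ∪ {3, 5}
  {2, 4, 5}  = {2} ∪ {4, 5}
  {2, 4, 6}  = {2} ∪ {4, 6}
  {2, 5, 6}  = {2} ∪ {5, 6}
  {3, 4, 6}  = S∖{1, 2, 5}
  {3, 5, 6}  = S∖{1, 2, 4}
  {4, 5, 6}  = {4, 5} ∪ {5, 6}
  {1, 3, 4, 6}  = {3, 4} ∪ {1, 6}
  {1, 3, 5, 6}  = {1, 6} ∪ {3, 5}
  {2, 4, 5, 6}  = {4, 5} ∪ {2, 6}
  {3, 4, 5, 6}  = {3, 4} ∪ {5, 6}
  (now 64)
Pass 5: already closed under ᶜ and ∪.

|σ(𝒞)| = 64.  σ(𝒞) = { ∅, {1}, {2}, {3}, {4}, {5}, {6}, {1, 2}, {1, 3}, {1, 4}, {1, 5}, {1, 6}, {2, 3}, {2, 4}, {2, 5}, {2, 6}, {3, 4}, {3, 5}, {3, 6}, {4, 5}, {4, 6}, {5, 6}, {1, 2, 3}, {1, 2, 4}, {1, 2, 5}, {1, 2, 6}, {1, 3, 4}, {1, 3, 5}, {1, 3, 6}, {1, 4, 5}, {1, 4, 6}, {1, 5, 6}, {2, 3, 4}, {2, 3, 5}, {2, 3, 6}, {2, 4, 5}, {2, 4, 6}, {2, 5, 6}, {3, 4, 5}, {3, 4, 6}, {3, 5, 6}, {4, 5, 6}, {1, 2, 3, 4}, {1, 2, 3, 5}, {1, 2, 3, 6}, {1, 2, 4, 5}, {1, 2, 4, 6}, {1, 2, 5, 6}, {1, 3, 4, 5}, {1, 3, 4, 6}, {1, 3, 5, 6}, {1, 4, 5, 6}, {2, 3, 4, 5}, {2, 3, 4, 6}, {2, 3, 5, 6}, {2, 4, 5, 6}, {3, 4, 5, 6}, {1, 2, 3, 4, 5}, {1, 2, 3, 4, 6}, {1, 2, 3, 5, 6}, {1, 2, 4, 5, 6}, {1, 3, 4, 5, 6}, {2, 3, 4, 5, 6}, S }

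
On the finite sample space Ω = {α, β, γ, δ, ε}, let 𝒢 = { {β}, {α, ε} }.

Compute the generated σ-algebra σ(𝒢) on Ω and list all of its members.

Answer: σ(𝒢) = { {}, {β}, {α, ε}, {γ, δ}, {α, β, ε}, {β, γ, δ}, {α, γ, δ, ε}, Ω }

Working:
Start: 𝒢 ∪ {∅, Ω} = { {}, {β}, {α, ε}, Ω }.
Step 1. New:
  {α, β, ε}  = {β} ∪ {α, ε}
  {β, γ, δ}  = {α, ε}ᶜ
  {α, γ, δ, ε}  = {β}ᶜ
  |family| = 7
Step 2 adds 1:
  {γ, δ}  = {α, β, ε}ᶜ
  |family| = 8
After Step 3 the family is unchanged; done.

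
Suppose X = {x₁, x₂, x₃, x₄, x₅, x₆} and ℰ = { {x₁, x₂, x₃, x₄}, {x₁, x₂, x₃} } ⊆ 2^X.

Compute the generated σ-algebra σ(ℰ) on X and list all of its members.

Answer: σ(ℰ) = { {}, {x₄}, {x₅, x₆}, {x₁, x₂, x₃}, {x₄, x₅, x₆}, {x₁, x₂, x₃, x₄}, {x₁, x₂, x₃, x₅, x₆}, X }

Working:
Start: ℰ ∪ {∅, X} = { {}, {x₁, x₂, x₃}, {x₁, x₂, x₃, x₄}, X }.
Round 1 adds 2:
  {x₅, x₆}  = {x₁, x₂, x₃, x₄}ᶜ
  {x₄, x₅, x₆}  = {x₁, x₂, x₃}ᶜ
  [6 total]
Round 2: +1 →
  {x₁, x₂, x₃, x₅, x₆}  = {x₁, x₂, x₃} ∪ {x₅, x₆}
  [7 total]
Round 3: 1 new —
  {x₄}  = {x₁, x₂, x₃, x₅, x₆}ᶜ
  [8 total]
Round 4: already closed under ᶜ and ∪.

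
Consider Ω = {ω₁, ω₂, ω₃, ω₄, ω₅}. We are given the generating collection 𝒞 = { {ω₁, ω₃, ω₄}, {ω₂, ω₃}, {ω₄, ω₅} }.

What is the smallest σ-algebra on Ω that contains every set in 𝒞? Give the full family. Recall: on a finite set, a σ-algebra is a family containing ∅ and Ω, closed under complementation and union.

σ(𝒞) (32 sets): { ∅, {ω₁}, {ω₂}, {ω₃}, {ω₄}, {ω₅}, {ω₁, ω₂}, {ω₁, ω₃}, {ω₁, ω₄}, {ω₁, ω₅}, {ω₂, ω₃}, {ω₂, ω₄}, {ω₂, ω₅}, {ω₃, ω₄}, {ω₃, ω₅}, {ω₄, ω₅}, {ω₁, ω₂, ω₃}, {ω₁, ω₂, ω₄}, {ω₁, ω₂, ω₅}, {ω₁, ω₃, ω₄}, {ω₁, ω₃, ω₅}, {ω₁, ω₄, ω₅}, {ω₂, ω₃, ω₄}, {ω₂, ω₃, ω₅}, {ω₂, ω₄, ω₅}, {ω₃, ω₄, ω₅}, {ω₁, ω₂, ω₃, ω₄}, {ω₁, ω₂, ω₃, ω₅}, {ω₁, ω₂, ω₄, ω₅}, {ω₁, ω₃, ω₄, ω₅}, {ω₂, ω₃, ω₄, ω₅}, Ω }

Working:
Take S₀ = 𝒞 ∪ {∅, Ω} = { ∅, {ω₂, ω₃}, {ω₄, ω₅}, {ω₁, ω₃, ω₄}, Ω }.
Round 1: 6 new —
  {ω₂, ω₅}  = ᶜ of {ω₁, ω₃, ω₄}
  {ω₁, ω₂, ω₃}  = ᶜ of {ω₄, ω₅}
  {ω₁, ω₄, ω₅}  = ᶜ of {ω₂, ω₃}
  {ω₁, ω₂, ω₃, ω₄}  = {ω₁, ω₃, ω₄} ∪ {ω₂, ω₃}
  {ω₁, ω₃, ω₄, ω₅}  = {ω₄, ω₅} ∪ {ω₁, ω₃, ω₄}
  {ω₂, ω₃, ω₄, ω₅}  = {ω₄, ω₅} ∪ {ω₂, ω₃}
Round 2. New:
  {ω₁}  = ᶜ of {ω₂, ω₃, ω₄, ω₅}
  {ω₂}  = ᶜ of {ω₁, ω₃, ω₄, ω₅}
  {ω₅}  = ᶜ of {ω₁, ω₂, ω₃, ω₄}
  {ω₂, ω₃, ω₅}  = {ω₂, ω₅} ∪ {ω₂, ω₃}
  {ω₂, ω₄, ω₅}  = {ω₂, ω₅} ∪ {ω₄, ω₅}
  {ω₁, ω₂, ω₃, ω₅}  = {ω₂, ω₅} ∪ {ω₁, ω₂, ω₃}
  {ω₁, ω₂, ω₄, ω₅}  = {ω₁, ω₄, ω₅} ∪ {ω₂, ω₅}
Round 3: +7 →
  {ω₃}  = ᶜ of {ω₁, ω₂, ω₄, ω₅}
  {ω₄}  = ᶜ of {ω₁, ω₂, ω₃, ω₅}
  {ω₁, ω₂}  = {ω₂} ∪ {ω₁}
  {ω₁, ω₃}  = ᶜ of {ω₂, ω₄, ω₅}
  {ω₁, ω₄}  = ᶜ of {ω₂, ω₃, ω₅}
  {ω₁, ω₅}  = {ω₅} ∪ {ω₁}
  {ω₁, ω₂, ω₅}  = {ω₂, ω₅} ∪ {ω₁}
Round 4: +7 →
  {ω₂, ω₄}  = {ω₂} ∪ {ω₄}
  {ω₃, ω₄}  = ᶜ of {ω₁, ω₂, ω₅}
  {ω₃, ω₅}  = {ω₅} ∪ {ω₃}
  {ω₁, ω₂, ω₄}  = {ω₁, ω₂} ∪ {ω₁, ω₄}
  {ω₁, ω₃, ω₅}  = {ω₅} ∪ {ω₁, ω₃}
  {ω₂, ω₃, ω₄}  = ᶜ of {ω₁, ω₅}
  {ω₃, ω₄, ω₅}  = ᶜ of {ω₁, ω₂}
Round 5: stable.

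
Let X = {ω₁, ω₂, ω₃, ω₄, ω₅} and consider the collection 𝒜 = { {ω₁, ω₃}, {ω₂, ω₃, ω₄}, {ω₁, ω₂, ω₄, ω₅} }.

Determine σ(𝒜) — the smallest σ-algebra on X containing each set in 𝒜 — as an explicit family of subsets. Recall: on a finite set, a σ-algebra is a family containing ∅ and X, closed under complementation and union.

Begin from { {}, {ω₁, ω₃}, {ω₂, ω₃, ω₄}, {ω₁, ω₂, ω₄, ω₅}, X } (that is, 𝒜 plus ∅ and X).
Round 1. New:
  {ω₃}  = ᶜ of {ω₁, ω₂, ω₄, ω₅}
  {ω₁, ω₅}  = ᶜ of {ω₂, ω₃, ω₄}
  {ω₂, ω₄, ω₅}  = ᶜ of {ω₁, ω₃}
  {ω₁, ω₂, ω₃, ω₄}  = {ω₂, ω₃, ω₄} ∪ {ω₁, ω₃}
  [9 total]
Round 2: 3 new —
  {ω₅}  = ᶜ of {ω₁, ω₂, ω₃, ω₄}
  {ω₁, ω₃, ω₅}  = {ω₃} ∪ {ω₁, ω₅}
  {ω₂, ω₃, ω₄, ω₅}  = {ω₂, ω₃, ω₄} ∪ {ω₂, ω₄, ω₅}
  [12 total]
Round 3 adds 3:
  {ω₁}  = ᶜ of {ω₂, ω₃, ω₄, ω₅}
  {ω₂, ω₄}  = ᶜ of {ω₁, ω₃, ω₅}
  {ω₃, ω₅}  = {ω₃} ∪ {ω₅}
  [15 total]
Round 4 (1 new):
  {ω₁, ω₂, ω₄}  = ᶜ of {ω₃, ω₅}
  [16 total]
After Round 5 the family is unchanged; done.

σ(𝒜) = { {}, {ω₁}, {ω₃}, {ω₅}, {ω₁, ω₃}, {ω₁, ω₅}, {ω₂, ω₄}, {ω₃, ω₅}, {ω₁, ω₂, ω₄}, {ω₁, ω₃, ω₅}, {ω₂, ω₃, ω₄}, {ω₂, ω₄, ω₅}, {ω₁, ω₂, ω₃, ω₄}, {ω₁, ω₂, ω₄, ω₅}, {ω₂, ω₃, ω₄, ω₅}, X }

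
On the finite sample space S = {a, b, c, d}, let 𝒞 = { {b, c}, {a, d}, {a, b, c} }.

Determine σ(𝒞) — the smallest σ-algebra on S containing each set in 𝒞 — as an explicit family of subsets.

Take S₀ = 𝒞 ∪ {∅, S} = { {}, {a, d}, {b, c}, {a, b, c}, S }.
Round 1: 1 new —
  {d}  = {a, b, c}ᶜ
  [6 total]
Round 2 (1 new):
  {b, c, d}  = {d} ∪ {b, c}
  [7 total]
Round 3: +1 →
  {a}  = {b, c, d}ᶜ
  [8 total]
After Round 4 the family is unchanged; done.

|σ(𝒞)| = 8.  σ(𝒞) = { {}, {a}, {d}, {a, d}, {b, c}, {a, b, c}, {b, c, d}, S }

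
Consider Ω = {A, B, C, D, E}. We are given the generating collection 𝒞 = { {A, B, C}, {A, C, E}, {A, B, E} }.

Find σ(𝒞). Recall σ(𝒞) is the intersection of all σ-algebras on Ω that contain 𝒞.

Begin from { {}, {A, B, C}, {A, B, E}, {A, C, E}, Ω } (that is, 𝒞 plus ∅ and Ω).
Step 1. New:
  {B, D}  = ᶜ of {A, C, E}
  {C, D}  = ᶜ of {A, B, E}
  {D, E}  = ᶜ of {A, B, C}
  {A, B, C, E}  = {A, B, E} ∪ {A, B, C}
  — 9 sets.
Step 2: 7 new —
  {D}  = ᶜ of {A, B, C, E}
  {B, C, D}  = {C, D} ∪ {B, D}
  {B, D, E}  = {D, E} ∪ {B, D}
  {C, D, E}  = {C, D} ∪ {D, E}
  {A, B, C, D}  = {C, D} ∪ {A, B, C}
  {A, B, D, E}  = {D, E} ∪ {A, B, E}
  {A, C, D, E}  = {C, D} ∪ {A, C, E}
  — 16 sets.
Step 3 (7 new):
  {B}  = ᶜ of {A, C, D, E}
  {C}  = ᶜ of {A, B, D, E}
  {E}  = ᶜ of {A, B, C, D}
  {A, B}  = ᶜ of {C, D, E}
  {A, C}  = ᶜ of {B, D, E}
  {A, E}  = ᶜ of {B, C, D}
  {B, C, D, E}  = {D, E} ∪ {B, C, D}
  — 23 sets.
Step 4. New:
  {A}  = ᶜ of {B, C, D, E}
  {B, C}  = {B} ∪ {C}
  {B, E}  = {B} ∪ {E}
  {C, E}  = {E} ∪ {C}
  {A, B, D}  = {A, B} ∪ {D}
  {A, C, D}  = {C, D} ∪ {A, C}
  {A, D, E}  = {D, E} ∪ {A, E}
  — 30 sets.
Step 5 (2 new):
  {A, D}  = {D} ∪ {A}
  {B, C, E}  = {B, E} ∪ {C}
  — 32 sets.
Step 6: stable.

Hence σ(𝒞) has 32 members: { {}, {A}, {B}, {C}, {D}, {E}, {A, B}, {A, C}, {A, D}, {A, E}, {B, C}, {B, D}, {B, E}, {C, D}, {C, E}, {D, E}, {A, B, C}, {A, B, D}, {A, B, E}, {A, C, D}, {A, C, E}, {A, D, E}, {B, C, D}, {B, C, E}, {B, D, E}, {C, D, E}, {A, B, C, D}, {A, B, C, E}, {A, B, D, E}, {A, C, D, E}, {B, C, D, E}, Ω }.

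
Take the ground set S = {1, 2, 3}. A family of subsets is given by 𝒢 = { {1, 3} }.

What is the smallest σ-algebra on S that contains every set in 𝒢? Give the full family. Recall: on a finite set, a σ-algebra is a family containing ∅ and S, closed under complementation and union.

σ(𝒢) (4 sets): { ∅, {2}, {1, 3}, S }

Trace:
Begin from { ∅, {1, 3}, S } (that is, 𝒢 plus ∅ and S).
Pass 1. New:
  {2}  = ᶜ of {1, 3}
  — 4 sets.
Pass 2: no new sets; the family is a σ-algebra.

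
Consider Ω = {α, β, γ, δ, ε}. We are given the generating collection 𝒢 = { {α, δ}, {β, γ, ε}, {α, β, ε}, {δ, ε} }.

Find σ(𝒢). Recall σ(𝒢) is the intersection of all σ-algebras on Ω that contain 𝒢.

Begin from { ∅, {α, δ}, {δ, ε}, {α, β, ε}, {β, γ, ε}, Ω } (that is, 𝒢 plus ∅ and Ω).
Iteration 1: +6 →
  {γ, δ}  = Ω∖{α, β, ε}
  {α, β, γ}  = Ω∖{δ, ε}
  {α, δ, ε}  = {δ, ε} ∪ {α, δ}
  {α, β, γ, ε}  = {α, β, ε} ∪ {β, γ, ε}
  {α, β, δ, ε}  = {δ, ε} ∪ {α, β, ε}
  {β, γ, δ, ε}  = {δ, ε} ∪ {β, γ, ε}
  |family| = 12
Iteration 2: +8 →
  {α}  = Ω∖{β, γ, δ, ε}
  {γ}  = Ω∖{α, β, δ, ε}
  {δ}  = Ω∖{α, β, γ, ε}
  {β, γ}  = Ω∖{α, δ, ε}
  {α, γ, δ}  = {γ, δ} ∪ {α, δ}
  {γ, δ, ε}  = {γ, δ} ∪ {δ, ε}
  {α, β, γ, δ}  = {γ, δ} ∪ {α, β, γ}
  {α, γ, δ, ε}  = {α, δ, ε} ∪ {γ, δ}
  |family| = 20
Iteration 3: 6 new —
  {β}  = Ω∖{α, γ, δ, ε}
  {ε}  = Ω∖{α, β, γ, δ}
  {α, β}  = Ω∖{γ, δ, ε}
  {α, γ}  = {γ} ∪ {α}
  {β, ε}  = Ω∖{α, γ, δ}
  {β, γ, δ}  = {γ, δ} ∪ {β, γ}
  |family| = 26
Iteration 4 adds 6:
  {α, ε}  = Ω∖{β, γ, δ}
  {β, δ}  = {β} ∪ {δ}
  {γ, ε}  = {ε} ∪ {γ}
  {α, β, δ}  = {α, β} ∪ {α, δ}
  {α, γ, ε}  = {ε} ∪ {α, γ}
  {β, δ, ε}  = Ω∖{α, γ}
  |family| = 32
Iteration 5 adds nothing — fixpoint reached.

|σ(𝒢)| = 32.  σ(𝒢) = { ∅, {α}, {β}, {γ}, {δ}, {ε}, {α, β}, {α, γ}, {α, δ}, {α, ε}, {β, γ}, {β, δ}, {β, ε}, {γ, δ}, {γ, ε}, {δ, ε}, {α, β, γ}, {α, β, δ}, {α, β, ε}, {α, γ, δ}, {α, γ, ε}, {α, δ, ε}, {β, γ, δ}, {β, γ, ε}, {β, δ, ε}, {γ, δ, ε}, {α, β, γ, δ}, {α, β, γ, ε}, {α, β, δ, ε}, {α, γ, δ, ε}, {β, γ, δ, ε}, Ω }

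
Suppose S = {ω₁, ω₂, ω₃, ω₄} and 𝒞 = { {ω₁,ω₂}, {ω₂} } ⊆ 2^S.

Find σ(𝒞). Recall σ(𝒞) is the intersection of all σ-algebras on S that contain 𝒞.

Begin from { {}, {ω₂}, {ω₁,ω₂}, S } (that is, 𝒞 plus ∅ and S).
Step 1: +2 →
  {ω₃,ω₄}  = {ω₁,ω₂}ᶜ
  {ω₁,ω₃,ω₄}  = {ω₂}ᶜ
  |family| = 6
Step 2 (1 new):
  {ω₂,ω₃,ω₄}  = {ω₃,ω₄} ∪ {ω₂}
  |family| = 7
Step 3 (1 new):
  {ω₁}  = {ω₂,ω₃,ω₄}ᶜ
  |family| = 8
Step 4: stable.

σ(𝒞) = { {}, {ω₁}, {ω₂}, {ω₁,ω₂}, {ω₃,ω₄}, {ω₁,ω₃,ω₄}, {ω₂,ω₃,ω₄}, S }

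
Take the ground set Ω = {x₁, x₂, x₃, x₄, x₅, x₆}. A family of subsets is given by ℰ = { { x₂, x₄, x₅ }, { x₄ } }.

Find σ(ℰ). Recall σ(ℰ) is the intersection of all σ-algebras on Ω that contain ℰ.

Take S₀ = ℰ ∪ {∅, Ω} = { ∅, { x₄ }, { x₂, x₄, x₅ }, Ω }.
Iteration 1: +2 →
  { x₁, x₃, x₆ }  = Ω∖{ x₂, x₄, x₅ }
  { x₁, x₂, x₃, x₅, x₆ }  = Ω∖{ x₄ }
  [6 total]
Iteration 2 adds 1:
  { x₁, x₃, x₄, x₆ }  = { x₁, x₃, x₆ } ∪ { x₄ }
  [7 total]
Iteration 3 adds 1:
  { x₂, x₅ }  = Ω∖{ x₁, x₃, x₄, x₆ }
  [8 total]
After Iteration 4 the family is unchanged; done.

Therefore σ(ℰ) = { ∅, { x₄ }, { x₂, x₅ }, { x₁, x₃, x₆ }, { x₂, x₄, x₅ }, { x₁, x₃, x₄, x₆ }, { x₁, x₂, x₃, x₅, x₆ }, Ω } (|σ(ℰ)| = 8).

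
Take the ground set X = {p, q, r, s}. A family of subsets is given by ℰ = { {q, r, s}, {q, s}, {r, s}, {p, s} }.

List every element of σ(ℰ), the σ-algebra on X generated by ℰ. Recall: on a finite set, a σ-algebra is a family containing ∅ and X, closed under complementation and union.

Start: ℰ ∪ {∅, X} = { {}, {p, s}, {q, s}, {r, s}, {q, r, s}, X }.
Step 1: 6 new —
  {p}  = complement {q, r, s}
  {p, q}  = complement {r, s}
  {p, r}  = complement {q, s}
  {q, r}  = complement {p, s}
  {p, q, s}  = {p, s} ∪ {q, s}
  {p, r, s}  = {r, s} ∪ {p, s}
  (now 12)
Step 2 adds 3:
  {q}  = complement {p, r, s}
  {r}  = complement {p, q, s}
  {p, q, r}  = {p, q} ∪ {q, r}
  (now 15)
Step 3: +1 →
  {s}  = complement {p, q, r}
  (now 16)
Step 4: stable.

Therefore σ(ℰ) = { {}, {p}, {q}, {r}, {s}, {p, q}, {p, r}, {p, s}, {q, r}, {q, s}, {r, s}, {p, q, r}, {p, q, s}, {p, r, s}, {q, r, s}, X } (|σ(ℰ)| = 16).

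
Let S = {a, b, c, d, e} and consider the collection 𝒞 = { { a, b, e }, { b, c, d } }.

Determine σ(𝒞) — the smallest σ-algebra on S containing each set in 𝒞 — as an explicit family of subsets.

Seed the family with 𝒞 together with ∅ and S: { {}, { a, b, e }, { b, c, d }, S }.
Iteration 1 adds 2:
  { a, e }  = { b, c, d }ᶜ
  { c, d }  = { a, b, e }ᶜ
  — 6 sets.
Iteration 2 (1 new):
  { a, c, d, e }  = { c, d } ∪ { a, e }
  — 7 sets.
Iteration 3: 1 new —
  { b }  = { a, c, d, e }ᶜ
  — 8 sets.
Iteration 4: closed — nothing new.

σ(𝒞) = { {}, { b }, { a, e }, { c, d }, { a, b, e }, { b, c, d }, { a, c, d, e }, S }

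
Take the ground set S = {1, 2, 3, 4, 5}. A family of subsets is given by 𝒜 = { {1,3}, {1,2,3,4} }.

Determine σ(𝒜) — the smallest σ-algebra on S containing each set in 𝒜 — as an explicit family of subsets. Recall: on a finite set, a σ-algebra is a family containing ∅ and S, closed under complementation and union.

Answer: σ(𝒜) = { {}, {5}, {1,3}, {2,4}, {1,3,5}, {2,4,5}, {1,2,3,4}, S }

Check:
Start: 𝒜 ∪ {∅, S} = { {}, {1,3}, {1,2,3,4}, S }.
Round 1. New:
  {5}  = complement {1,2,3,4}
  {2,4,5}  = complement {1,3}
  |family| = 6
Round 2. New:
  {1,3,5}  = {1,3} ∪ {5}
  |family| = 7
Round 3 (1 new):
  {2,4}  = complement {1,3,5}
  |family| = 8
Round 4: already closed under ᶜ and ∪.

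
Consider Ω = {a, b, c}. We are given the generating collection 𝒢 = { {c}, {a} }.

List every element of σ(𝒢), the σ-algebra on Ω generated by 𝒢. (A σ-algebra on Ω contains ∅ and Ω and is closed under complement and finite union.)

Initial family (4 sets): { ∅, {a}, {c}, Ω }.
Pass 1 (3 new):
  {a,b}  = Ω∖{c}
  {a,c}  = {c} ∪ {a}
  {b,c}  = Ω∖{a}
  [7 total]
Pass 2. New:
  {b}  = Ω∖{a,c}
  [8 total]
Pass 3: already closed under ᶜ and ∪.

Therefore σ(𝒢) = { ∅, {a}, {b}, {c}, {a,b}, {a,c}, {b,c}, Ω } (|σ(𝒢)| = 8).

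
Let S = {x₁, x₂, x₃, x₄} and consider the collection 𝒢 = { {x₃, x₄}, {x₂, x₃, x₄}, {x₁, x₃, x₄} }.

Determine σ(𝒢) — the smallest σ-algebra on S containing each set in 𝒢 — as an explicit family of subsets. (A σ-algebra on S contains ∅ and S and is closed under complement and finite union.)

Begin from { {}, {x₃, x₄}, {x₁, x₃, x₄}, {x₂, x₃, x₄}, S } (that is, 𝒢 plus ∅ and S).
Round 1: 3 new —
  {x₁}  = S∖{x₂, x₃, x₄}
  {x₂}  = S∖{x₁, x₃, x₄}
  {x₁, x₂}  = S∖{x₃, x₄}
  — 8 sets.
After Round 2 the family is unchanged; done.

σ(𝒢) = { {}, {x₁}, {x₂}, {x₁, x₂}, {x₃, x₄}, {x₁, x₃, x₄}, {x₂, x₃, x₄}, S }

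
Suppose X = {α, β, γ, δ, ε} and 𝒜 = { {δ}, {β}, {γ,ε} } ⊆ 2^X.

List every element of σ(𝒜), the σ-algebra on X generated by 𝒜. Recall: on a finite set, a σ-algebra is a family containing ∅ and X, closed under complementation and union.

Begin from { {}, {β}, {δ}, {γ,ε}, X } (that is, 𝒜 plus ∅ and X).
Round 1. New:
  {β,δ}  = {δ} ∪ {β}
  {α,β,δ}  = ᶜ of {γ,ε}
  {β,γ,ε}  = {γ,ε} ∪ {β}
  {γ,δ,ε}  = {δ} ∪ {γ,ε}
  {α,β,γ,ε}  = ᶜ of {δ}
  {α,γ,δ,ε}  = ᶜ of {β}
  [11 total]
Round 2. New:
  {α,β}  = ᶜ of {γ,δ,ε}
  {α,δ}  = ᶜ of {β,γ,ε}
  {α,γ,ε}  = ᶜ of {β,δ}
  {β,γ,δ,ε}  = {γ,δ,ε} ∪ {β}
  [15 total]
Round 3 (1 new):
  {α}  = ᶜ of {β,γ,δ,ε}
  [16 total]
Round 4: stable.

σ(𝒜) = { {}, {α}, {β}, {δ}, {α,β}, {α,δ}, {β,δ}, {γ,ε}, {α,β,δ}, {α,γ,ε}, {β,γ,ε}, {γ,δ,ε}, {α,β,γ,ε}, {α,γ,δ,ε}, {β,γ,δ,ε}, X }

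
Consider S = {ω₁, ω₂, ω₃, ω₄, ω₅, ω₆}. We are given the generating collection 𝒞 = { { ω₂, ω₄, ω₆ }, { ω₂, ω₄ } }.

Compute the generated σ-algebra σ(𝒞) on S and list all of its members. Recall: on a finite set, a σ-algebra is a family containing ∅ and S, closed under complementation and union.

σ(𝒞) (8 sets): { ∅, { ω₆ }, { ω₂, ω₄ }, { ω₁, ω₃, ω₅ }, { ω₂, ω₄, ω₆ }, { ω₁, ω₃, ω₅, ω₆ }, { ω₁, ω₂, ω₃, ω₄, ω₅ }, S }

Trace:
Take S₀ = 𝒞 ∪ {∅, S} = { ∅, { ω₂, ω₄ }, { ω₂, ω₄, ω₆ }, S }.
Step 1. New:
  { ω₁, ω₃, ω₅ }  = ᶜ of { ω₂, ω₄, ω₆ }
  { ω₁, ω₃, ω₅, ω₆ }  = ᶜ of { ω₂, ω₄ }
  |family| = 6
Step 2: 1 new —
  { ω₁, ω₂, ω₃, ω₄, ω₅ }  = { ω₁, ω₃, ω₅ } ∪ { ω₂, ω₄ }
  |family| = 7
Step 3: +1 →
  { ω₆ }  = ᶜ of { ω₁, ω₂, ω₃, ω₄, ω₅ }
  |family| = 8
Step 4: stable.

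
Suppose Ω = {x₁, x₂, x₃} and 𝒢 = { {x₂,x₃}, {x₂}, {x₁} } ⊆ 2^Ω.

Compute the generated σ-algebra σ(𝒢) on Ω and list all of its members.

Start: 𝒢 ∪ {∅, Ω} = { {}, {x₁}, {x₂}, {x₂,x₃}, Ω }.
Step 1. New:
  {x₁,x₂}  = {x₂} ∪ {x₁}
  {x₁,x₃}  = Ω∖{x₂}
  — 7 sets.
Step 2 (1 new):
  {x₃}  = Ω∖{x₁,x₂}
  — 8 sets.
Step 3: stable.

σ(𝒢) = { {}, {x₁}, {x₂}, {x₃}, {x₁,x₂}, {x₁,x₃}, {x₂,x₃}, Ω }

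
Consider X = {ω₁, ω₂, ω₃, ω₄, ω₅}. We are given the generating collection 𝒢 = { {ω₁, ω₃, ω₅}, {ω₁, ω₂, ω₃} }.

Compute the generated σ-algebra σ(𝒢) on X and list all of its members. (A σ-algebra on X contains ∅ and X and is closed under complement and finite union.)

Initial family (4 sets): { {}, {ω₁, ω₂, ω₃}, {ω₁, ω₃, ω₅}, X }.
Pass 1: +3 →
  {ω₂, ω₄}  = ᶜ of {ω₁, ω₃, ω₅}
  {ω₄, ω₅}  = ᶜ of {ω₁, ω₂, ω₃}
  {ω₁, ω₂, ω₃, ω₅}  = {ω₁, ω₃, ω₅} ∪ {ω₁, ω₂, ω₃}
  |family| = 7
Pass 2: 4 new —
  {ω₄}  = ᶜ of {ω₁, ω₂, ω₃, ω₅}
  {ω₂, ω₄, ω₅}  = {ω₄, ω₅} ∪ {ω₂, ω₄}
  {ω₁, ω₂, ω₃, ω₄}  = {ω₁, ω₂, ω₃} ∪ {ω₂, ω₄}
  {ω₁, ω₃, ω₄, ω₅}  = {ω₄, ω₅} ∪ {ω₁, ω₃, ω₅}
  |family| = 11
Pass 3. New:
  {ω₂}  = ᶜ of {ω₁, ω₃, ω₄, ω₅}
  {ω₅}  = ᶜ of {ω₁, ω₂, ω₃, ω₄}
  {ω₁, ω₃}  = ᶜ of {ω₂, ω₄, ω₅}
  |family| = 14
Pass 4. New:
  {ω₂, ω₅}  = {ω₂} ∪ {ω₅}
  {ω₁, ω₃, ω₄}  = {ω₁, ω₃} ∪ {ω₄}
  |family| = 16
Pass 5: no new sets; the family is a σ-algebra.

σ(𝒢) = { {}, {ω₂}, {ω₄}, {ω₅}, {ω₁, ω₃}, {ω₂, ω₄}, {ω₂, ω₅}, {ω₄, ω₅}, {ω₁, ω₂, ω₃}, {ω₁, ω₃, ω₄}, {ω₁, ω₃, ω₅}, {ω₂, ω₄, ω₅}, {ω₁, ω₂, ω₃, ω₄}, {ω₁, ω₂, ω₃, ω₅}, {ω₁, ω₃, ω₄, ω₅}, X }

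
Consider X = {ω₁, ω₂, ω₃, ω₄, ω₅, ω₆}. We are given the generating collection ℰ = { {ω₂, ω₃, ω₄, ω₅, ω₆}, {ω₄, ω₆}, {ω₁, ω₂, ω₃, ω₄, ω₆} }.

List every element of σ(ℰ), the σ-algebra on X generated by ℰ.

Begin from { ∅, {ω₄, ω₆}, {ω₁, ω₂, ω₃, ω₄, ω₆}, {ω₂, ω₃, ω₄, ω₅, ω₆}, X } (that is, ℰ plus ∅ and X).
Pass 1 (3 new):
  {ω₁}  = complement {ω₂, ω₃, ω₄, ω₅, ω₆}
  {ω₅}  = complement {ω₁, ω₂, ω₃, ω₄, ω₆}
  {ω₁, ω₂, ω₃, ω₅}  = complement {ω₄, ω₆}
Pass 2 adds 3:
  {ω₁, ω₅}  = {ω₅} ∪ {ω₁}
  {ω₁, ω₄, ω₆}  = {ω₄, ω₆} ∪ {ω₁}
  {ω₄, ω₅, ω₆}  = {ω₄, ω₆} ∪ {ω₅}
Pass 3 adds 4:
  {ω₁, ω₂, ω₃}  = complement {ω₄, ω₅, ω₆}
  {ω₂, ω₃, ω₅}  = complement {ω₁, ω₄, ω₆}
  {ω₁, ω₄, ω₅, ω₆}  = {ω₁, ω₅} ∪ {ω₄, ω₆}
  {ω₂, ω₃, ω₄, ω₆}  = complement {ω₁, ω₅}
Pass 4. New:
  {ω₂, ω₃}  = complement {ω₁, ω₄, ω₅, ω₆}
Pass 5: already closed under ᶜ and ∪.

σ(ℰ) = { ∅, {ω₁}, {ω₅}, {ω₁, ω₅}, {ω₂, ω₃}, {ω₄, ω₆}, {ω₁, ω₂, ω₃}, {ω₁, ω₄, ω₆}, {ω₂, ω₃, ω₅}, {ω₄, ω₅, ω₆}, {ω₁, ω₂, ω₃, ω₅}, {ω₁, ω₄, ω₅, ω₆}, {ω₂, ω₃, ω₄, ω₆}, {ω₁, ω₂, ω₃, ω₄, ω₆}, {ω₂, ω₃, ω₄, ω₅, ω₆}, X }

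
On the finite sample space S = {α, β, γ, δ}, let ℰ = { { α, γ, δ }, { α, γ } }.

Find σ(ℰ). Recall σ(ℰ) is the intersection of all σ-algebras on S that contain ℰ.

σ(ℰ) (8 sets): { {  }, { β }, { δ }, { α, γ }, { β, δ }, { α, β, γ }, { α, γ, δ }, S }

Check:
Begin from { {  }, { α, γ }, { α, γ, δ }, S } (that is, ℰ plus ∅ and S).
Round 1 adds 2:
  { β }  = S∖{ α, γ, δ }
  { β, δ }  = S∖{ α, γ }
  [6 total]
Round 2: +1 →
  { α, β, γ }  = { α, γ } ∪ { β }
  [7 total]
Round 3: +1 →
  { δ }  = S∖{ α, β, γ }
  [8 total]
Round 4: already closed under ᶜ and ∪.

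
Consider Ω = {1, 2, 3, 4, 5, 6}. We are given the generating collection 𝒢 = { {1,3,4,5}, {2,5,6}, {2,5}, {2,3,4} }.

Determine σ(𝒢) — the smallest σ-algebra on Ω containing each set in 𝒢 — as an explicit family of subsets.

|σ(𝒢)| = 32.  σ(𝒢) = { ∅, {1}, {2}, {5}, {6}, {1,2}, {1,5}, {1,6}, {2,5}, {2,6}, {3,4}, {5,6}, {1,2,5}, {1,2,6}, {1,3,4}, {1,5,6}, {2,3,4}, {2,5,6}, {3,4,5}, {3,4,6}, {1,2,3,4}, {1,2,5,6}, {1,3,4,5}, {1,3,4,6}, {2,3,4,5}, {2,3,4,6}, {3,4,5,6}, {1,2,3,4,5}, {1,2,3,4,6}, {1,3,4,5,6}, {2,3,4,5,6}, Ω }

Trace:
Seed the family with 𝒢 together with ∅ and Ω: { ∅, {2,5}, {2,3,4}, {2,5,6}, {1,3,4,5}, Ω }.
Pass 1 (7 new):
  {2,6}  = {1,3,4,5}ᶜ
  {1,3,4}  = {2,5,6}ᶜ
  {1,5,6}  = {2,3,4}ᶜ
  {1,3,4,6}  = {2,5}ᶜ
  {2,3,4,5}  = {2,5} ∪ {2,3,4}
  {1,2,3,4,5}  = {2,5} ∪ {1,3,4,5}
  {2,3,4,5,6}  = {2,3,4} ∪ {2,5,6}
Pass 2 (8 new):
  {1}  = {2,3,4,5,6}ᶜ
  {6}  = {1,2,3,4,5}ᶜ
  {1,6}  = {2,3,4,5}ᶜ
  {1,2,3,4}  = {2,3,4} ∪ {1,3,4}
  {1,2,5,6}  = {2,5} ∪ {1,5,6}
  {2,3,4,6}  = {2,3,4} ∪ {2,6}
  {1,2,3,4,6}  = {2,3,4} ∪ {1,3,4,6}
  {1,3,4,5,6}  = {1,3,4} ∪ {1,5,6}
Pass 3 adds 7:
  {2}  = {1,3,4,5,6}ᶜ
  {5}  = {1,2,3,4,6}ᶜ
  {1,5}  = {2,3,4,6}ᶜ
  {3,4}  = {1,2,5,6}ᶜ
  {5,6}  = {1,2,3,4}ᶜ
  {1,2,5}  = {2,5} ∪ {1}
  {1,2,6}  = {1,6} ∪ {2,6}
Pass 4 adds 4:
  {1,2}  = {2} ∪ {1}
  {3,4,5}  = {1,2,6}ᶜ
  {3,4,6}  = {1,2,5}ᶜ
  {3,4,5,6}  = {3,4} ∪ {5,6}
After Pass 5 the family is unchanged; done.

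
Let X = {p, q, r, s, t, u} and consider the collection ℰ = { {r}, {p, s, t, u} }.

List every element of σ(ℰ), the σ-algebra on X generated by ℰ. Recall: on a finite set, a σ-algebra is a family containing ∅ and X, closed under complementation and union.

σ(ℰ) = { {}, {q}, {r}, {q, r}, {p, s, t, u}, {p, q, s, t, u}, {p, r, s, t, u}, X }

Working:
Initial family (4 sets): { {}, {r}, {p, s, t, u}, X }.
Iteration 1 adds 3:
  {q, r}  = ᶜ of {p, s, t, u}
  {p, q, s, t, u}  = ᶜ of {r}
  {p, r, s, t, u}  = {r} ∪ {p, s, t, u}
  — 7 sets.
Iteration 2. New:
  {q}  = ᶜ of {p, r, s, t, u}
  — 8 sets.
After Iteration 3 the family is unchanged; done.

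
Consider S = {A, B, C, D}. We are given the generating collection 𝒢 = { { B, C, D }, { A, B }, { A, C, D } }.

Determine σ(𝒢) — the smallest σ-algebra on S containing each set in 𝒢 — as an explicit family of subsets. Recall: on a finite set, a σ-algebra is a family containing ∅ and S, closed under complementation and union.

Take S₀ = 𝒢 ∪ {∅, S} = { {}, { A, B }, { A, C, D }, { B, C, D }, S }.
Pass 1 adds 3:
  { A }  = S∖{ B, C, D }
  { B }  = S∖{ A, C, D }
  { C, D }  = S∖{ A, B }
  — 8 sets.
Pass 2: already closed under ᶜ and ∪.

Hence σ(𝒢) has 8 members: { {}, { A }, { B }, { A, B }, { C, D }, { A, C, D }, { B, C, D }, S }.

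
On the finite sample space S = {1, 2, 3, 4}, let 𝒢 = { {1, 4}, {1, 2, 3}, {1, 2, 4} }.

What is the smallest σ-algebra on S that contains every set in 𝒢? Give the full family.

|σ(𝒢)| = 16.  σ(𝒢) = { {}, {1}, {2}, {3}, {4}, {1, 2}, {1, 3}, {1, 4}, {2, 3}, {2, 4}, {3, 4}, {1, 2, 3}, {1, 2, 4}, {1, 3, 4}, {2, 3, 4}, S }

Trace:
Start: 𝒢 ∪ {∅, S} = { {}, {1, 4}, {1, 2, 3}, {1, 2, 4}, S }.
Iteration 1: 3 new —
  {3}  = S∖{1, 2, 4}
  {4}  = S∖{1, 2, 3}
  {2, 3}  = S∖{1, 4}
  |family| = 8
Iteration 2 adds 3:
  {3, 4}  = {4} ∪ {3}
  {1, 3, 4}  = {3} ∪ {1, 4}
  {2, 3, 4}  = {4} ∪ {2, 3}
  |family| = 11
Iteration 3: +3 →
  {1}  = S∖{2, 3, 4}
  {2}  = S∖{1, 3, 4}
  {1, 2}  = S∖{3, 4}
  |family| = 14
Iteration 4: 2 new —
  {1, 3}  = {3} ∪ {1}
  {2, 4}  = {4} ∪ {2}
  |family| = 16
Iteration 5: no new sets; the family is a σ-algebra.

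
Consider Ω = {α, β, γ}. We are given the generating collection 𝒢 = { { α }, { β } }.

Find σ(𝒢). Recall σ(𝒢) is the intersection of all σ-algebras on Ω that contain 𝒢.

σ(𝒢) (8 sets): { {  }, { α }, { β }, { γ }, { α, β }, { α, γ }, { β, γ }, Ω }

Check:
Start: 𝒢 ∪ {∅, Ω} = { {  }, { α }, { β }, Ω }.
Step 1. New:
  { α, β }  = { α } ∪ { β }
  { α, γ }  = { β }ᶜ
  { β, γ }  = { α }ᶜ
Step 2 adds 1:
  { γ }  = { α, β }ᶜ
Step 3: stable.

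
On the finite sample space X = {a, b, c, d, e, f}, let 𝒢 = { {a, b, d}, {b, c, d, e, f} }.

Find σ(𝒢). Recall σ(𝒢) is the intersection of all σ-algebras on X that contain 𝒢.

Seed the family with 𝒢 together with ∅ and X: { {}, {a, b, d}, {b, c, d, e, f}, X }.
Step 1: 2 new —
  {a}  = ᶜ of {b, c, d, e, f}
  {c, e, f}  = ᶜ of {a, b, d}
  (now 6)
Step 2 adds 1:
  {a, c, e, f}  = {c, e, f} ∪ {a}
  (now 7)
Step 3: 1 new —
  {b, d}  = ᶜ of {a, c, e, f}
  (now 8)
Step 4: already closed under ᶜ and ∪.

σ(𝒢) = { {}, {a}, {b, d}, {a, b, d}, {c, e, f}, {a, c, e, f}, {b, c, d, e, f}, X }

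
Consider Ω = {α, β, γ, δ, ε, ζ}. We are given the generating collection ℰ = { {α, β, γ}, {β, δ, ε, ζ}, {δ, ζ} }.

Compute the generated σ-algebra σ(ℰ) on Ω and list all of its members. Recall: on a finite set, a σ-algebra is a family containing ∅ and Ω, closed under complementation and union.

Start: ℰ ∪ {∅, Ω} = { {}, {δ, ζ}, {α, β, γ}, {β, δ, ε, ζ}, Ω }.
Step 1. New:
  {α, γ}  = {β, δ, ε, ζ}ᶜ
  {δ, ε, ζ}  = {α, β, γ}ᶜ
  {α, β, γ, ε}  = {δ, ζ}ᶜ
  {α, β, γ, δ, ζ}  = {α, β, γ} ∪ {δ, ζ}
  (now 9)
Step 2 adds 3:
  {ε}  = {α, β, γ, δ, ζ}ᶜ
  {α, γ, δ, ζ}  = {α, γ} ∪ {δ, ζ}
  {α, γ, δ, ε, ζ}  = {α, γ} ∪ {δ, ε, ζ}
  (now 12)
Step 3 adds 3:
  {β}  = {α, γ, δ, ε, ζ}ᶜ
  {β, ε}  = {α, γ, δ, ζ}ᶜ
  {α, γ, ε}  = {α, γ} ∪ {ε}
  (now 15)
Step 4 adds 1:
  {β, δ, ζ}  = {α, γ, ε}ᶜ
  (now 16)
Step 5: already closed under ᶜ and ∪.

σ(ℰ) = { {}, {β}, {ε}, {α, γ}, {β, ε}, {δ, ζ}, {α, β, γ}, {α, γ, ε}, {β, δ, ζ}, {δ, ε, ζ}, {α, β, γ, ε}, {α, γ, δ, ζ}, {β, δ, ε, ζ}, {α, β, γ, δ, ζ}, {α, γ, δ, ε, ζ}, Ω }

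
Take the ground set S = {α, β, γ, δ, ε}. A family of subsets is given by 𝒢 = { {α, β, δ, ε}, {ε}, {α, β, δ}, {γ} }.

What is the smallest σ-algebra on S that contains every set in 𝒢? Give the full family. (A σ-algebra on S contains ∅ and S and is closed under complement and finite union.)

Initial family (6 sets): { {}, {γ}, {ε}, {α, β, δ}, {α, β, δ, ε}, S }.
Round 1. New:
  {γ, ε}  = S∖{α, β, δ}
  {α, β, γ, δ}  = S∖{ε}
  — 8 sets.
Round 2: already closed under ᶜ and ∪.

Therefore σ(𝒢) = { {}, {γ}, {ε}, {γ, ε}, {α, β, δ}, {α, β, γ, δ}, {α, β, δ, ε}, S } (|σ(𝒢)| = 8).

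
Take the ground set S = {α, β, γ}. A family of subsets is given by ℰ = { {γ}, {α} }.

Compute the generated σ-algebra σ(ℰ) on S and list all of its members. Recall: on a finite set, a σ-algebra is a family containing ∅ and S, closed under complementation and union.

Start: ℰ ∪ {∅, S} = { {}, {α}, {γ}, S }.
Round 1: +3 →
  {α,β}  = complement {γ}
  {α,γ}  = {γ} ∪ {α}
  {β,γ}  = complement {α}
  [7 total]
Round 2: 1 new —
  {β}  = complement {α,γ}
  [8 total]
Round 3 adds nothing — fixpoint reached.

σ(ℰ) = { {}, {α}, {β}, {γ}, {α,β}, {α,γ}, {β,γ}, S }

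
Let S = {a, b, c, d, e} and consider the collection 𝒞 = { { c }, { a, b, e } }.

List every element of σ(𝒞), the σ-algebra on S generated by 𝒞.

Take S₀ = 𝒞 ∪ {∅, S} = { {}, { c }, { a, b, e }, S }.
Round 1. New:
  { c, d }  = complement { a, b, e }
  { a, b, c, e }  = { c } ∪ { a, b, e }
  { a, b, d, e }  = complement { c }
Round 2: 1 new —
  { d }  = complement { a, b, c, e }
Round 3: stable.

|σ(𝒞)| = 8.  σ(𝒞) = { {}, { c }, { d }, { c, d }, { a, b, e }, { a, b, c, e }, { a, b, d, e }, S }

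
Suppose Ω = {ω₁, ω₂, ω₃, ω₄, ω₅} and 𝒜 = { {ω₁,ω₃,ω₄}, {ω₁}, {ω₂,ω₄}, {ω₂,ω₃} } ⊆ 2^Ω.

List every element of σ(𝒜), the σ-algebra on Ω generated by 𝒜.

|σ(𝒜)| = 32.  σ(𝒜) = { {}, {ω₁}, {ω₂}, {ω₃}, {ω₄}, {ω₅}, {ω₁,ω₂}, {ω₁,ω₃}, {ω₁,ω₄}, {ω₁,ω₅}, {ω₂,ω₃}, {ω₂,ω₄}, {ω₂,ω₅}, {ω₃,ω₄}, {ω₃,ω₅}, {ω₄,ω₅}, {ω₁,ω₂,ω₃}, {ω₁,ω₂,ω₄}, {ω₁,ω₂,ω₅}, {ω₁,ω₃,ω₄}, {ω₁,ω₃,ω₅}, {ω₁,ω₄,ω₅}, {ω₂,ω₃,ω₄}, {ω₂,ω₃,ω₅}, {ω₂,ω₄,ω₅}, {ω₃,ω₄,ω₅}, {ω₁,ω₂,ω₃,ω₄}, {ω₁,ω₂,ω₃,ω₅}, {ω₁,ω₂,ω₄,ω₅}, {ω₁,ω₃,ω₄,ω₅}, {ω₂,ω₃,ω₄,ω₅}, Ω }

Trace:
Seed the family with 𝒜 together with ∅ and Ω: { {}, {ω₁}, {ω₂,ω₃}, {ω₂,ω₄}, {ω₁,ω₃,ω₄}, Ω }.
Step 1 adds 8:
  {ω₂,ω₅}  = {ω₁,ω₃,ω₄}ᶜ
  {ω₁,ω₂,ω₃}  = {ω₂,ω₃} ∪ {ω₁}
  {ω₁,ω₂,ω₄}  = {ω₂,ω₄} ∪ {ω₁}
  {ω₁,ω₃,ω₅}  = {ω₂,ω₄}ᶜ
  {ω₁,ω₄,ω₅}  = {ω₂,ω₃}ᶜ
  {ω₂,ω₃,ω₄}  = {ω₂,ω₃} ∪ {ω₂,ω₄}
  {ω₁,ω₂,ω₃,ω₄}  = {ω₁,ω₃,ω₄} ∪ {ω₂,ω₃}
  {ω₂,ω₃,ω₄,ω₅}  = {ω₁}ᶜ
  |family| = 14
Step 2: 10 new —
  {ω₅}  = {ω₁,ω₂,ω₃,ω₄}ᶜ
  {ω₁,ω₅}  = {ω₂,ω₃,ω₄}ᶜ
  {ω₃,ω₅}  = {ω₁,ω₂,ω₄}ᶜ
  {ω₄,ω₅}  = {ω₁,ω₂,ω₃}ᶜ
  {ω₁,ω₂,ω₅}  = {ω₂,ω₅} ∪ {ω₁}
  {ω₂,ω₃,ω₅}  = {ω₂,ω₅} ∪ {ω₂,ω₃}
  {ω₂,ω₄,ω₅}  = {ω₂,ω₅} ∪ {ω₂,ω₄}
  {ω₁,ω₂,ω₃,ω₅}  = {ω₂,ω₅} ∪ {ω₁,ω₂,ω₃}
  {ω₁,ω₂,ω₄,ω₅}  = {ω₁,ω₄,ω₅} ∪ {ω₂,ω₅}
  {ω₁,ω₃,ω₄,ω₅}  = {ω₁,ω₄,ω₅} ∪ {ω₁,ω₃,ω₅}
  |family| = 24
Step 3. New:
  {ω₂}  = {ω₁,ω₃,ω₄,ω₅}ᶜ
  {ω₃}  = {ω₁,ω₂,ω₄,ω₅}ᶜ
  {ω₄}  = {ω₁,ω₂,ω₃,ω₅}ᶜ
  {ω₁,ω₃}  = {ω₂,ω₄,ω₅}ᶜ
  {ω₁,ω₄}  = {ω₂,ω₃,ω₅}ᶜ
  {ω₃,ω₄}  = {ω₁,ω₂,ω₅}ᶜ
  {ω₃,ω₄,ω₅}  = {ω₄,ω₅} ∪ {ω₃,ω₅}
  |family| = 31
Step 4: 1 new —
  {ω₁,ω₂}  = {ω₃,ω₄,ω₅}ᶜ
  |family| = 32
Step 5: no new sets; the family is a σ-algebra.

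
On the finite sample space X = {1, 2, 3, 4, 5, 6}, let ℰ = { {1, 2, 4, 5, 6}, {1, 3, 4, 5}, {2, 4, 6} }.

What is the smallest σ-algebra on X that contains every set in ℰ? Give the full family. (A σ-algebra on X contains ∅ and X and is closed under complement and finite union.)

|σ(ℰ)| = 16.  σ(ℰ) = { ∅, {3}, {4}, {1, 5}, {2, 6}, {3, 4}, {1, 3, 5}, {1, 4, 5}, {2, 3, 6}, {2, 4, 6}, {1, 2, 5, 6}, {1, 3, 4, 5}, {2, 3, 4, 6}, {1, 2, 3, 5, 6}, {1, 2, 4, 5, 6}, X }

Derivation:
Start: ℰ ∪ {∅, X} = { ∅, {2, 4, 6}, {1, 3, 4, 5}, {1, 2, 4, 5, 6}, X }.
Round 1 adds 3:
  {3}  = ᶜ of {1, 2, 4, 5, 6}
  {2, 6}  = ᶜ of {1, 3, 4, 5}
  {1, 3, 5}  = ᶜ of {2, 4, 6}
  (now 8)
Round 2. New:
  {2, 3, 6}  = {2, 6} ∪ {3}
  {2, 3, 4, 6}  = {2, 4, 6} ∪ {3}
  {1, 2, 3, 5, 6}  = {1, 3, 5} ∪ {2, 6}
  (now 11)
Round 3. New:
  {4}  = ᶜ of {1, 2, 3, 5, 6}
  {1, 5}  = ᶜ of {2, 3, 4, 6}
  {1, 4, 5}  = ᶜ of {2, 3, 6}
  (now 14)
Round 4 adds 2:
  {3, 4}  = {3} ∪ {4}
  {1, 2, 5, 6}  = {1, 5} ∪ {2, 6}
  (now 16)
Round 5: stable.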